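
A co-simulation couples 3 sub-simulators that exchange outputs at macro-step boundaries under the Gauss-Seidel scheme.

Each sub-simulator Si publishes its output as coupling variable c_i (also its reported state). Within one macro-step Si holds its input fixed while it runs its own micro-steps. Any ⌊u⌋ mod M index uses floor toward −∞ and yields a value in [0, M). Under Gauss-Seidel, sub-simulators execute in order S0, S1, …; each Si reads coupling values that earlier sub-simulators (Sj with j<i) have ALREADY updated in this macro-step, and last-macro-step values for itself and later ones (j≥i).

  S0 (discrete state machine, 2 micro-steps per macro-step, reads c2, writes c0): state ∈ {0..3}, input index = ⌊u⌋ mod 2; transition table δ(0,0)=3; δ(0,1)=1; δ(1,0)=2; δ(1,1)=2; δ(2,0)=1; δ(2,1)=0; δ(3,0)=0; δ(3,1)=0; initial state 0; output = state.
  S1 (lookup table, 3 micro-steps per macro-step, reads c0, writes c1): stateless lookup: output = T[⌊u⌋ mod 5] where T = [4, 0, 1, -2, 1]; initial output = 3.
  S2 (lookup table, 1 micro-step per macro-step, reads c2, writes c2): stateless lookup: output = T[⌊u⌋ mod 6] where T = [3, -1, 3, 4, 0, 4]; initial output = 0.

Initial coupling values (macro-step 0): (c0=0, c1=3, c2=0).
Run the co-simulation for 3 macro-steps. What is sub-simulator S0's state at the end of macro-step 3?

macro 1: S0 reads c2=0 → after 2×micro: 0; S1 reads c0=0 → after 3×micro: 4; S2 reads c2=0 → after 1×micro: 3 ⇒ (c0=0, c1=4, c2=3)
macro 2: S0 reads c2=3 → after 2×micro: 2; S1 reads c0=2 → after 3×micro: 1; S2 reads c2=3 → after 1×micro: 4 ⇒ (c0=2, c1=1, c2=4)
macro 3: S0 reads c2=4 → after 2×micro: 2; S1 reads c0=2 → after 3×micro: 1; S2 reads c2=4 → after 1×micro: 0 ⇒ (c0=2, c1=1, c2=0)

S0 state at macro-step 3 = 2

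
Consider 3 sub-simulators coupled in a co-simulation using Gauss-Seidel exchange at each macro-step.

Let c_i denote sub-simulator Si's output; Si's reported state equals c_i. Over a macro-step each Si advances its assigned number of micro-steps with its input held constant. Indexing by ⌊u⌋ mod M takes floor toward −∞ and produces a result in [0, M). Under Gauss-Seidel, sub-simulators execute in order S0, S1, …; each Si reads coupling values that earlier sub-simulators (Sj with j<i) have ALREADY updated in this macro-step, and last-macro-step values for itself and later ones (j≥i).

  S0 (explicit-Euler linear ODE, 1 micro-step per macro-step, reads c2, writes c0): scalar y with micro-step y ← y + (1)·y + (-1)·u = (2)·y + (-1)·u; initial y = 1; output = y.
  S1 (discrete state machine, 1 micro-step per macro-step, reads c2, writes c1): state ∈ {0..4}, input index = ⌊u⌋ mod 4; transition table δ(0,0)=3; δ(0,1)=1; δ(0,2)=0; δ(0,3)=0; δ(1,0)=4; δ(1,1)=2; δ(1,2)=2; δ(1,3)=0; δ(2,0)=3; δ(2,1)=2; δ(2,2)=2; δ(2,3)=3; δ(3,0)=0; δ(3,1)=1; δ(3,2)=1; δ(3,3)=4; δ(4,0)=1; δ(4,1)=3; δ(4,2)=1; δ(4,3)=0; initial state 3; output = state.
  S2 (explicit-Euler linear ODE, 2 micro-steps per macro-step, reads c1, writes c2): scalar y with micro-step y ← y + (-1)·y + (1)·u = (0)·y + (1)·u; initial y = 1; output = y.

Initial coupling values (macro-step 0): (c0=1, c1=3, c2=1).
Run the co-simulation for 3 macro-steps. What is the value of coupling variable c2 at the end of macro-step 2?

macro 1: S0 reads c2=1 → after 1×micro: 1; S1 reads c2=1 → after 1×micro: 1; S2 reads c1=1 → after 2×micro: 1 ⇒ (c0=1, c1=1, c2=1)
macro 2: S0 reads c2=1 → after 1×micro: 1; S1 reads c2=1 → after 1×micro: 2; S2 reads c1=2 → after 2×micro: 2 ⇒ (c0=1, c1=2, c2=2)
macro 3: S0 reads c2=2 → after 1×micro: 0; S1 reads c2=2 → after 1×micro: 2; S2 reads c1=2 → after 2×micro: 2 ⇒ (c0=0, c1=2, c2=2)

c2 at macro-step 2 = 2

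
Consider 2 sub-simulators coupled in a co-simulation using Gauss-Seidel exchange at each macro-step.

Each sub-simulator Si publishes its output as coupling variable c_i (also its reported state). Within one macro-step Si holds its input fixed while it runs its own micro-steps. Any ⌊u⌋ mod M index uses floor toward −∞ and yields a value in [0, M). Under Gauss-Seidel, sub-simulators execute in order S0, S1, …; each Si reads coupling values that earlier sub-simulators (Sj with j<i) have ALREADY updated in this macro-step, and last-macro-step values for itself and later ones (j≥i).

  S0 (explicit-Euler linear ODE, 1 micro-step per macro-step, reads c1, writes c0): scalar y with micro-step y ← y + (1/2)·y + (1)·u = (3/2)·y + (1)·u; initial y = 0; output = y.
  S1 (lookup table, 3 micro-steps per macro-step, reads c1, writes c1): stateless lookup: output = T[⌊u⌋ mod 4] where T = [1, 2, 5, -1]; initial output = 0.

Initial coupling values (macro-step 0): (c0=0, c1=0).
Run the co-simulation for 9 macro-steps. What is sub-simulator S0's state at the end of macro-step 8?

S0 state at macro-step 8 = 4985/64

macro 1: S0 reads c1=0 → after 1×micro: 0; S1 reads c1=0 → after 3×micro: 1 ⇒ (c0=0, c1=1)
macro 2: S0 reads c1=1 → after 1×micro: 1; S1 reads c1=1 → after 3×micro: 2 ⇒ (c0=1, c1=2)
macro 3: S0 reads c1=2 → after 1×micro: 7/2; S1 reads c1=2 → after 3×micro: 5 ⇒ (c0=7/2, c1=5)
macro 4: S0 reads c1=5 → after 1×micro: 41/4; S1 reads c1=5 → after 3×micro: 2 ⇒ (c0=41/4, c1=2)
macro 5: S0 reads c1=2 → after 1×micro: 139/8; S1 reads c1=2 → after 3×micro: 5 ⇒ (c0=139/8, c1=5)
macro 6: S0 reads c1=5 → after 1×micro: 497/16; S1 reads c1=5 → after 3×micro: 2 ⇒ (c0=497/16, c1=2)
macro 7: S0 reads c1=2 → after 1×micro: 1555/32; S1 reads c1=2 → after 3×micro: 5 ⇒ (c0=1555/32, c1=5)
macro 8: S0 reads c1=5 → after 1×micro: 4985/64; S1 reads c1=5 → after 3×micro: 2 ⇒ (c0=4985/64, c1=2)
macro 9: S0 reads c1=2 → after 1×micro: 15211/128; S1 reads c1=2 → after 3×micro: 5 ⇒ (c0=15211/128, c1=5)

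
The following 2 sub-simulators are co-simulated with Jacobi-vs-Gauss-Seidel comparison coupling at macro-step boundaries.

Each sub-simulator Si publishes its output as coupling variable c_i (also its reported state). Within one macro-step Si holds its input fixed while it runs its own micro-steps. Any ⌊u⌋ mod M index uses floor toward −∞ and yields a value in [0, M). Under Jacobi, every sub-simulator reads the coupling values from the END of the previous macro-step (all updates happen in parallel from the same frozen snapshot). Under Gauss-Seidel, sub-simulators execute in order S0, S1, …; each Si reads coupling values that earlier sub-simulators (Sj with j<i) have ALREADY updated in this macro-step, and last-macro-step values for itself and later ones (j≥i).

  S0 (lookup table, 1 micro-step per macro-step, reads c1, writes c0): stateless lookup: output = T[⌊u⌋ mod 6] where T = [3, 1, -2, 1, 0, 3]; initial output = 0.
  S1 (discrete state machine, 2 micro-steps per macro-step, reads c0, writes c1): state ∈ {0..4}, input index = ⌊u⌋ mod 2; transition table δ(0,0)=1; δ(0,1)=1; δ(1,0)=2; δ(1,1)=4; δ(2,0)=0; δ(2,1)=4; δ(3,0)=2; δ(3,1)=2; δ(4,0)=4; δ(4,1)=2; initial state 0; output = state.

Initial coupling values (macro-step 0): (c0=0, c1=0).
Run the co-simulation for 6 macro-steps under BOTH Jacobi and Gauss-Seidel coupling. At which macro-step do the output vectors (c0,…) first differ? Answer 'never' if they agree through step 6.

first divergence at macro-step: 1

[Jacobi] macro 1: S0 reads c1=0 → after 1×micro: 3; S1 reads c0=0 → after 2×micro: 2 ⇒ (c0=3, c1=2)
[Jacobi] macro 2: S0 reads c1=2 → after 1×micro: -2; S1 reads c0=3 → after 2×micro: 2 ⇒ (c0=-2, c1=2)
[Jacobi] macro 3: S0 reads c1=2 → after 1×micro: -2; S1 reads c0=-2 → after 2×micro: 1 ⇒ (c0=-2, c1=1)
[Jacobi] macro 4: S0 reads c1=1 → after 1×micro: 1; S1 reads c0=-2 → after 2×micro: 0 ⇒ (c0=1, c1=0)
[Jacobi] macro 5: S0 reads c1=0 → after 1×micro: 3; S1 reads c0=1 → after 2×micro: 4 ⇒ (c0=3, c1=4)
[Jacobi] macro 6: S0 reads c1=4 → after 1×micro: 0; S1 reads c0=3 → after 2×micro: 4 ⇒ (c0=0, c1=4)
[Gauss-Seidel] macro 1: S0 reads c1=0 → after 1×micro: 3; S1 reads c0=3 → after 2×micro: 4 ⇒ (c0=3, c1=4)
[Gauss-Seidel] macro 2: S0 reads c1=4 → after 1×micro: 0; S1 reads c0=0 → after 2×micro: 4 ⇒ (c0=0, c1=4)
[Gauss-Seidel] macro 3: S0 reads c1=4 → after 1×micro: 0; S1 reads c0=0 → after 2×micro: 4 ⇒ (c0=0, c1=4)
[Gauss-Seidel] macro 4: S0 reads c1=4 → after 1×micro: 0; S1 reads c0=0 → after 2×micro: 4 ⇒ (c0=0, c1=4)
[Gauss-Seidel] macro 5: S0 reads c1=4 → after 1×micro: 0; S1 reads c0=0 → after 2×micro: 4 ⇒ (c0=0, c1=4)
[Gauss-Seidel] macro 6: S0 reads c1=4 → after 1×micro: 0; S1 reads c0=0 → after 2×micro: 4 ⇒ (c0=0, c1=4)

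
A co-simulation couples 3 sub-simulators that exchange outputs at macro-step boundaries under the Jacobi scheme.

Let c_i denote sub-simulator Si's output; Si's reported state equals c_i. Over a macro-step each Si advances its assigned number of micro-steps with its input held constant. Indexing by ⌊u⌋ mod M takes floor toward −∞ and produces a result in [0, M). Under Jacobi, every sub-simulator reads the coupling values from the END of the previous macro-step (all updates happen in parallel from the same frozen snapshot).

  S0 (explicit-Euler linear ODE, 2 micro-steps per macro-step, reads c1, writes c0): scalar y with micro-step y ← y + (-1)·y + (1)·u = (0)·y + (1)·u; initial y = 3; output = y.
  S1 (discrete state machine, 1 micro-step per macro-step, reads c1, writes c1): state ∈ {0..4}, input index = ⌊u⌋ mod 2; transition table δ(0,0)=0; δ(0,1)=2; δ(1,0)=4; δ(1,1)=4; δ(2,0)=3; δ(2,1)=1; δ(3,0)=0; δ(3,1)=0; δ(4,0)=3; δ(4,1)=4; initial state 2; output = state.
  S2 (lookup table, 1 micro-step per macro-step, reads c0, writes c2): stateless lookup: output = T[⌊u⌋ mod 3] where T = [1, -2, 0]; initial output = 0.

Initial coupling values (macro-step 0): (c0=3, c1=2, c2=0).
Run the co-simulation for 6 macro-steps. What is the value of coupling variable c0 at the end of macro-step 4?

c0 at macro-step 4 = 0

macro 1: S0 reads c1=2 → after 2×micro: 2; S1 reads c1=2 → after 1×micro: 3; S2 reads c0=3 → after 1×micro: 1 ⇒ (c0=2, c1=3, c2=1)
macro 2: S0 reads c1=3 → after 2×micro: 3; S1 reads c1=3 → after 1×micro: 0; S2 reads c0=2 → after 1×micro: 0 ⇒ (c0=3, c1=0, c2=0)
macro 3: S0 reads c1=0 → after 2×micro: 0; S1 reads c1=0 → after 1×micro: 0; S2 reads c0=3 → after 1×micro: 1 ⇒ (c0=0, c1=0, c2=1)
macro 4: S0 reads c1=0 → after 2×micro: 0; S1 reads c1=0 → after 1×micro: 0; S2 reads c0=0 → after 1×micro: 1 ⇒ (c0=0, c1=0, c2=1)
macro 5: S0 reads c1=0 → after 2×micro: 0; S1 reads c1=0 → after 1×micro: 0; S2 reads c0=0 → after 1×micro: 1 ⇒ (c0=0, c1=0, c2=1)
macro 6: S0 reads c1=0 → after 2×micro: 0; S1 reads c1=0 → after 1×micro: 0; S2 reads c0=0 → after 1×micro: 1 ⇒ (c0=0, c1=0, c2=1)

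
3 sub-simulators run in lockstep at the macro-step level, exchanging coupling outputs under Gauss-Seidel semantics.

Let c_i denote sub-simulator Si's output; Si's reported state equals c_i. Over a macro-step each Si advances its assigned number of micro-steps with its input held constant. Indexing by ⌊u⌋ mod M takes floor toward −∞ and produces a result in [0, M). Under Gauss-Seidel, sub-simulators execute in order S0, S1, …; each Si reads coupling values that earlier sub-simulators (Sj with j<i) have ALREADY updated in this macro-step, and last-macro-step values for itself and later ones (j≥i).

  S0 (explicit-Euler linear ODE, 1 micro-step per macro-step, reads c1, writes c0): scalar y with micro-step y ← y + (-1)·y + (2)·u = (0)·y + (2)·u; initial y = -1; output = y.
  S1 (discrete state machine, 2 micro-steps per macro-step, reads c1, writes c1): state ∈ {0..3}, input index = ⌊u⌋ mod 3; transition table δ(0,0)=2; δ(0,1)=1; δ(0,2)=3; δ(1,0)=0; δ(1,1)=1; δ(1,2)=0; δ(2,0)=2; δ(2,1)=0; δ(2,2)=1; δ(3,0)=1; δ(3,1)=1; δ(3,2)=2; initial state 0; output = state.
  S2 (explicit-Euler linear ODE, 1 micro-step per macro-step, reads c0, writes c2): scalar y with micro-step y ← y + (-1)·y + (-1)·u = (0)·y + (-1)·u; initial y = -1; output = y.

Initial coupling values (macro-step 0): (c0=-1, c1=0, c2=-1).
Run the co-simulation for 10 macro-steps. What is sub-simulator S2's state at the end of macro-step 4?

S2 state at macro-step 4 = -4

macro 1: S0 reads c1=0 → after 1×micro: 0; S1 reads c1=0 → after 2×micro: 2; S2 reads c0=0 → after 1×micro: 0 ⇒ (c0=0, c1=2, c2=0)
macro 2: S0 reads c1=2 → after 1×micro: 4; S1 reads c1=2 → after 2×micro: 0; S2 reads c0=4 → after 1×micro: -4 ⇒ (c0=4, c1=0, c2=-4)
macro 3: S0 reads c1=0 → after 1×micro: 0; S1 reads c1=0 → after 2×micro: 2; S2 reads c0=0 → after 1×micro: 0 ⇒ (c0=0, c1=2, c2=0)
macro 4: S0 reads c1=2 → after 1×micro: 4; S1 reads c1=2 → after 2×micro: 0; S2 reads c0=4 → after 1×micro: -4 ⇒ (c0=4, c1=0, c2=-4)
macro 5: S0 reads c1=0 → after 1×micro: 0; S1 reads c1=0 → after 2×micro: 2; S2 reads c0=0 → after 1×micro: 0 ⇒ (c0=0, c1=2, c2=0)
macro 6: S0 reads c1=2 → after 1×micro: 4; S1 reads c1=2 → after 2×micro: 0; S2 reads c0=4 → after 1×micro: -4 ⇒ (c0=4, c1=0, c2=-4)
macro 7: S0 reads c1=0 → after 1×micro: 0; S1 reads c1=0 → after 2×micro: 2; S2 reads c0=0 → after 1×micro: 0 ⇒ (c0=0, c1=2, c2=0)
macro 8: S0 reads c1=2 → after 1×micro: 4; S1 reads c1=2 → after 2×micro: 0; S2 reads c0=4 → after 1×micro: -4 ⇒ (c0=4, c1=0, c2=-4)
macro 9: S0 reads c1=0 → after 1×micro: 0; S1 reads c1=0 → after 2×micro: 2; S2 reads c0=0 → after 1×micro: 0 ⇒ (c0=0, c1=2, c2=0)
macro 10: S0 reads c1=2 → after 1×micro: 4; S1 reads c1=2 → after 2×micro: 0; S2 reads c0=4 → after 1×micro: -4 ⇒ (c0=4, c1=0, c2=-4)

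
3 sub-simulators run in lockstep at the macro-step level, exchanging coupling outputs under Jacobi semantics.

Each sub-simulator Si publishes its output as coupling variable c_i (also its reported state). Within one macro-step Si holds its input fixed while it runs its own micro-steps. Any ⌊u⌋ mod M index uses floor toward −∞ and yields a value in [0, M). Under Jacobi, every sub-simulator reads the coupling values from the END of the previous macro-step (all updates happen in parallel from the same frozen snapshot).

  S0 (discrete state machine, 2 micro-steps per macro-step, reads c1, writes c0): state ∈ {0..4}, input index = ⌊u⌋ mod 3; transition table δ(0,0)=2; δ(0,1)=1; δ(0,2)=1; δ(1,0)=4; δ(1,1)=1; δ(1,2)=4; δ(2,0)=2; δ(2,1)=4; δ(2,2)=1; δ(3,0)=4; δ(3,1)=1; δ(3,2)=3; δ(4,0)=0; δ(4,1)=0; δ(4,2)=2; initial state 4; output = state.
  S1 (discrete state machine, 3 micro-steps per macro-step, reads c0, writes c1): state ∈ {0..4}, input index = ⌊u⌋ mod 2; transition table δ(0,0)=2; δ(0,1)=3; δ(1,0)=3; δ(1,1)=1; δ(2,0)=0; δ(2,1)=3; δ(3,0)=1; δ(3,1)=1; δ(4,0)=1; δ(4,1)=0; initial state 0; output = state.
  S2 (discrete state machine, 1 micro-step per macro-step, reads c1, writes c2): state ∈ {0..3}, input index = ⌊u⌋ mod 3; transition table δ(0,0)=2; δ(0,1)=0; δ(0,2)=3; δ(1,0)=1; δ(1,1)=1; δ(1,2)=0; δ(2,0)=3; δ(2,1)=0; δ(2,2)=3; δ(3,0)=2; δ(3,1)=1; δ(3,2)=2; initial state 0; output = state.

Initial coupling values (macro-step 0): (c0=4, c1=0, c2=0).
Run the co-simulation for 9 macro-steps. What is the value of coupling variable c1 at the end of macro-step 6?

c1 at macro-step 6 = 0

macro 1: S0 reads c1=0 → after 2×micro: 2; S1 reads c0=4 → after 3×micro: 2; S2 reads c1=0 → after 1×micro: 2 ⇒ (c0=2, c1=2, c2=2)
macro 2: S0 reads c1=2 → after 2×micro: 4; S1 reads c0=2 → after 3×micro: 0; S2 reads c1=2 → after 1×micro: 3 ⇒ (c0=4, c1=0, c2=3)
macro 3: S0 reads c1=0 → after 2×micro: 2; S1 reads c0=4 → after 3×micro: 2; S2 reads c1=0 → after 1×micro: 2 ⇒ (c0=2, c1=2, c2=2)
macro 4: S0 reads c1=2 → after 2×micro: 4; S1 reads c0=2 → after 3×micro: 0; S2 reads c1=2 → after 1×micro: 3 ⇒ (c0=4, c1=0, c2=3)
macro 5: S0 reads c1=0 → after 2×micro: 2; S1 reads c0=4 → after 3×micro: 2; S2 reads c1=0 → after 1×micro: 2 ⇒ (c0=2, c1=2, c2=2)
macro 6: S0 reads c1=2 → after 2×micro: 4; S1 reads c0=2 → after 3×micro: 0; S2 reads c1=2 → after 1×micro: 3 ⇒ (c0=4, c1=0, c2=3)
macro 7: S0 reads c1=0 → after 2×micro: 2; S1 reads c0=4 → after 3×micro: 2; S2 reads c1=0 → after 1×micro: 2 ⇒ (c0=2, c1=2, c2=2)
macro 8: S0 reads c1=2 → after 2×micro: 4; S1 reads c0=2 → after 3×micro: 0; S2 reads c1=2 → after 1×micro: 3 ⇒ (c0=4, c1=0, c2=3)
macro 9: S0 reads c1=0 → after 2×micro: 2; S1 reads c0=4 → after 3×micro: 2; S2 reads c1=0 → after 1×micro: 2 ⇒ (c0=2, c1=2, c2=2)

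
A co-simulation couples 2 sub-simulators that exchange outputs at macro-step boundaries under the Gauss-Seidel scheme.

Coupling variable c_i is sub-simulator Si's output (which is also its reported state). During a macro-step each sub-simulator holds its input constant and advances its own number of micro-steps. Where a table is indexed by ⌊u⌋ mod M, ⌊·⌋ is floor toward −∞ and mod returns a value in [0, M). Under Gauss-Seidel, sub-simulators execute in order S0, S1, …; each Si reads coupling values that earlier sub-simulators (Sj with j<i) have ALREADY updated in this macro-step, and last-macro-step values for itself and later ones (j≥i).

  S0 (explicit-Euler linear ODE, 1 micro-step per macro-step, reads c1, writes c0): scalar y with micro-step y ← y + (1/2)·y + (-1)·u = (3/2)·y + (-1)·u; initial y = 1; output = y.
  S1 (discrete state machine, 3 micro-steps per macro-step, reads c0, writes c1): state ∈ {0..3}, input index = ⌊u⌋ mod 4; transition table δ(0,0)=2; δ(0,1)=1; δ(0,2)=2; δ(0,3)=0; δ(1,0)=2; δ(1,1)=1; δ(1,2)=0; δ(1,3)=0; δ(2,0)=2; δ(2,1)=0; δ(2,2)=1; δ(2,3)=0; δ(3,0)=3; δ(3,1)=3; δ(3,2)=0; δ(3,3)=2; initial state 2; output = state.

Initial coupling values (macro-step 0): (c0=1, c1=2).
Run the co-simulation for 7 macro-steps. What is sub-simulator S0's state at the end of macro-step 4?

S0 state at macro-step 4 = -27/16

macro 1: S0 reads c1=2 → after 1×micro: -1/2; S1 reads c0=-1/2 → after 3×micro: 0 ⇒ (c0=-1/2, c1=0)
macro 2: S0 reads c1=0 → after 1×micro: -3/4; S1 reads c0=-3/4 → after 3×micro: 0 ⇒ (c0=-3/4, c1=0)
macro 3: S0 reads c1=0 → after 1×micro: -9/8; S1 reads c0=-9/8 → after 3×micro: 0 ⇒ (c0=-9/8, c1=0)
macro 4: S0 reads c1=0 → after 1×micro: -27/16; S1 reads c0=-27/16 → after 3×micro: 0 ⇒ (c0=-27/16, c1=0)
macro 5: S0 reads c1=0 → after 1×micro: -81/32; S1 reads c0=-81/32 → after 3×micro: 1 ⇒ (c0=-81/32, c1=1)
macro 6: S0 reads c1=1 → after 1×micro: -307/64; S1 reads c0=-307/64 → after 3×micro: 0 ⇒ (c0=-307/64, c1=0)
macro 7: S0 reads c1=0 → after 1×micro: -921/128; S1 reads c0=-921/128 → after 3×micro: 2 ⇒ (c0=-921/128, c1=2)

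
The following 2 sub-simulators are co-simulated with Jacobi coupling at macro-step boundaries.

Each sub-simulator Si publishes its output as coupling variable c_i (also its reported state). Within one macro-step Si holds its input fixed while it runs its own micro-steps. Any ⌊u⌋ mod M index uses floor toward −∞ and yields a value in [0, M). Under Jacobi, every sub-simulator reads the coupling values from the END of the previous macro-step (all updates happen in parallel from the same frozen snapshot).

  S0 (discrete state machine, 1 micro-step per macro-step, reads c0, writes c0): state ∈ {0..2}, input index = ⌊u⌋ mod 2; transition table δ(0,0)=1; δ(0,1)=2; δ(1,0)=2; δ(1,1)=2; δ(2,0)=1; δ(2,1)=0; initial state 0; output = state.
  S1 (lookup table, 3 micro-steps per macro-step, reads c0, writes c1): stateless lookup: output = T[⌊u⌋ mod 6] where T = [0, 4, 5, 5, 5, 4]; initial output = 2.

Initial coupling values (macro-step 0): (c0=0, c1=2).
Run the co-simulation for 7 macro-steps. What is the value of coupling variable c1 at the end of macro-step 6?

macro 1: S0 reads c0=0 → after 1×micro: 1; S1 reads c0=0 → after 3×micro: 0 ⇒ (c0=1, c1=0)
macro 2: S0 reads c0=1 → after 1×micro: 2; S1 reads c0=1 → after 3×micro: 4 ⇒ (c0=2, c1=4)
macro 3: S0 reads c0=2 → after 1×micro: 1; S1 reads c0=2 → after 3×micro: 5 ⇒ (c0=1, c1=5)
macro 4: S0 reads c0=1 → after 1×micro: 2; S1 reads c0=1 → after 3×micro: 4 ⇒ (c0=2, c1=4)
macro 5: S0 reads c0=2 → after 1×micro: 1; S1 reads c0=2 → after 3×micro: 5 ⇒ (c0=1, c1=5)
macro 6: S0 reads c0=1 → after 1×micro: 2; S1 reads c0=1 → after 3×micro: 4 ⇒ (c0=2, c1=4)
macro 7: S0 reads c0=2 → after 1×micro: 1; S1 reads c0=2 → after 3×micro: 5 ⇒ (c0=1, c1=5)

c1 at macro-step 6 = 4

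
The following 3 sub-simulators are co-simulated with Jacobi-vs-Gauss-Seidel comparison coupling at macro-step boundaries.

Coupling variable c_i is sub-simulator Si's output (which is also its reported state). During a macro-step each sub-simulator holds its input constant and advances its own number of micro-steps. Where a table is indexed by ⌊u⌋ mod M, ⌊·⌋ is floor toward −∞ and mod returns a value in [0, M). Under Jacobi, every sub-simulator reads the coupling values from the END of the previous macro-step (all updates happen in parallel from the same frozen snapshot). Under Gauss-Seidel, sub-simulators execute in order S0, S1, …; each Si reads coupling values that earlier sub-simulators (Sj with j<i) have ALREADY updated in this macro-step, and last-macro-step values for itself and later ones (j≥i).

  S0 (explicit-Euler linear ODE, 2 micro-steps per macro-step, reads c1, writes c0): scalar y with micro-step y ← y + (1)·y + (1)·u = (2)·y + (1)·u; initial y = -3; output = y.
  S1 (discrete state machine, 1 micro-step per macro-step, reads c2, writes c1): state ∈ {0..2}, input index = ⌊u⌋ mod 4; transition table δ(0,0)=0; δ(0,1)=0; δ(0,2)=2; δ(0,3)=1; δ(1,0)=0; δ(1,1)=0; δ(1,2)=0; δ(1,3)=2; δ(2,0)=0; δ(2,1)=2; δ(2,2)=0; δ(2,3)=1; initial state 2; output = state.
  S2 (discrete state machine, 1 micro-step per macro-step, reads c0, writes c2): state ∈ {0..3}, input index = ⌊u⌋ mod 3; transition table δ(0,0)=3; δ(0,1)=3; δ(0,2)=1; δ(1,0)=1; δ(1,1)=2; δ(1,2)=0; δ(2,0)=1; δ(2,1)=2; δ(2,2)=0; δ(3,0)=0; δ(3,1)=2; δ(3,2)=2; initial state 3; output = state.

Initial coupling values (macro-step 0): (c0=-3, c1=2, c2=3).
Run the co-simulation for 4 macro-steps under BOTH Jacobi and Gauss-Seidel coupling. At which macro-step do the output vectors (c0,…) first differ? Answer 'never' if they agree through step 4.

first divergence at macro-step: never

[Jacobi] macro 1: S0 reads c1=2 → after 2×micro: -6; S1 reads c2=3 → after 1×micro: 1; S2 reads c0=-3 → after 1×micro: 0 ⇒ (c0=-6, c1=1, c2=0)
[Jacobi] macro 2: S0 reads c1=1 → after 2×micro: -21; S1 reads c2=0 → after 1×micro: 0; S2 reads c0=-6 → after 1×micro: 3 ⇒ (c0=-21, c1=0, c2=3)
[Jacobi] macro 3: S0 reads c1=0 → after 2×micro: -84; S1 reads c2=3 → after 1×micro: 1; S2 reads c0=-21 → after 1×micro: 0 ⇒ (c0=-84, c1=1, c2=0)
[Jacobi] macro 4: S0 reads c1=1 → after 2×micro: -333; S1 reads c2=0 → after 1×micro: 0; S2 reads c0=-84 → after 1×micro: 3 ⇒ (c0=-333, c1=0, c2=3)
[Gauss-Seidel] macro 1: S0 reads c1=2 → after 2×micro: -6; S1 reads c2=3 → after 1×micro: 1; S2 reads c0=-6 → after 1×micro: 0 ⇒ (c0=-6, c1=1, c2=0)
[Gauss-Seidel] macro 2: S0 reads c1=1 → after 2×micro: -21; S1 reads c2=0 → after 1×micro: 0; S2 reads c0=-21 → after 1×micro: 3 ⇒ (c0=-21, c1=0, c2=3)
[Gauss-Seidel] macro 3: S0 reads c1=0 → after 2×micro: -84; S1 reads c2=3 → after 1×micro: 1; S2 reads c0=-84 → after 1×micro: 0 ⇒ (c0=-84, c1=1, c2=0)
[Gauss-Seidel] macro 4: S0 reads c1=1 → after 2×micro: -333; S1 reads c2=0 → after 1×micro: 0; S2 reads c0=-333 → after 1×micro: 3 ⇒ (c0=-333, c1=0, c2=3)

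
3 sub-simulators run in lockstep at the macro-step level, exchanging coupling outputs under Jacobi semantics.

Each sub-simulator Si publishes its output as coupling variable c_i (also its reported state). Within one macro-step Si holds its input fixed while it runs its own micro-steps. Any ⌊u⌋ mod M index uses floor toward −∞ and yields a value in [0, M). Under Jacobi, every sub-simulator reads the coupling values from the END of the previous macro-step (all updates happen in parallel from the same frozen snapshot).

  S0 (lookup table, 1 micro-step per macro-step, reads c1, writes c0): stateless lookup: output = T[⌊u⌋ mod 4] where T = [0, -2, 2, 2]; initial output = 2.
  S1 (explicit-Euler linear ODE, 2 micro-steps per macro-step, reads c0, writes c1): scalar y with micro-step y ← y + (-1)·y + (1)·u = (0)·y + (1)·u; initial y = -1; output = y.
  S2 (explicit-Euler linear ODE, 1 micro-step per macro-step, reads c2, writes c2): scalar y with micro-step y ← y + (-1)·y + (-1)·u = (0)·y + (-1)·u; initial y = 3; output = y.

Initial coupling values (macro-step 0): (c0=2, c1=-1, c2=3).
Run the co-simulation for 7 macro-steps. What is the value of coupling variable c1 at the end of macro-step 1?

c1 at macro-step 1 = 2

macro 1: S0 reads c1=-1 → after 1×micro: 2; S1 reads c0=2 → after 2×micro: 2; S2 reads c2=3 → after 1×micro: -3 ⇒ (c0=2, c1=2, c2=-3)
macro 2: S0 reads c1=2 → after 1×micro: 2; S1 reads c0=2 → after 2×micro: 2; S2 reads c2=-3 → after 1×micro: 3 ⇒ (c0=2, c1=2, c2=3)
macro 3: S0 reads c1=2 → after 1×micro: 2; S1 reads c0=2 → after 2×micro: 2; S2 reads c2=3 → after 1×micro: -3 ⇒ (c0=2, c1=2, c2=-3)
macro 4: S0 reads c1=2 → after 1×micro: 2; S1 reads c0=2 → after 2×micro: 2; S2 reads c2=-3 → after 1×micro: 3 ⇒ (c0=2, c1=2, c2=3)
macro 5: S0 reads c1=2 → after 1×micro: 2; S1 reads c0=2 → after 2×micro: 2; S2 reads c2=3 → after 1×micro: -3 ⇒ (c0=2, c1=2, c2=-3)
macro 6: S0 reads c1=2 → after 1×micro: 2; S1 reads c0=2 → after 2×micro: 2; S2 reads c2=-3 → after 1×micro: 3 ⇒ (c0=2, c1=2, c2=3)
macro 7: S0 reads c1=2 → after 1×micro: 2; S1 reads c0=2 → after 2×micro: 2; S2 reads c2=3 → after 1×micro: -3 ⇒ (c0=2, c1=2, c2=-3)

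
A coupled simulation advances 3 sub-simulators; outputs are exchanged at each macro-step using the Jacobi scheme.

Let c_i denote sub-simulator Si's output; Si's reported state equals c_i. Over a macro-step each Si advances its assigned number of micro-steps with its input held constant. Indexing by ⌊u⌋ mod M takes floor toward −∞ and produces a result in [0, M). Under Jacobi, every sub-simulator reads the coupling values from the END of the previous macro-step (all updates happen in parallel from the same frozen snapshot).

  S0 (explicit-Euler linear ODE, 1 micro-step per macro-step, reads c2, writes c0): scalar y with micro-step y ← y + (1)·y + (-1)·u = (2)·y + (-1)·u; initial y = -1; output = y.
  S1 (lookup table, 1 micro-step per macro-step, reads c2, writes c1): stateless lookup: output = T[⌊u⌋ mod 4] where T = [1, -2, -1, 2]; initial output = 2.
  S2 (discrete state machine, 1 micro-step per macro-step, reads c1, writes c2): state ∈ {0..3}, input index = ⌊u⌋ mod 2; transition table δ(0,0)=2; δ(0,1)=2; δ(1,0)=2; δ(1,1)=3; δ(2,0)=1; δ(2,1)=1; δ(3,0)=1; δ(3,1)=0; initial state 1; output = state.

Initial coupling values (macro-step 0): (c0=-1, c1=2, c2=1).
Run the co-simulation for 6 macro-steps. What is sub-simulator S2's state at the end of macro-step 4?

macro 1: S0 reads c2=1 → after 1×micro: -3; S1 reads c2=1 → after 1×micro: -2; S2 reads c1=2 → after 1×micro: 2 ⇒ (c0=-3, c1=-2, c2=2)
macro 2: S0 reads c2=2 → after 1×micro: -8; S1 reads c2=2 → after 1×micro: -1; S2 reads c1=-2 → after 1×micro: 1 ⇒ (c0=-8, c1=-1, c2=1)
macro 3: S0 reads c2=1 → after 1×micro: -17; S1 reads c2=1 → after 1×micro: -2; S2 reads c1=-1 → after 1×micro: 3 ⇒ (c0=-17, c1=-2, c2=3)
macro 4: S0 reads c2=3 → after 1×micro: -37; S1 reads c2=3 → after 1×micro: 2; S2 reads c1=-2 → after 1×micro: 1 ⇒ (c0=-37, c1=2, c2=1)
macro 5: S0 reads c2=1 → after 1×micro: -75; S1 reads c2=1 → after 1×micro: -2; S2 reads c1=2 → after 1×micro: 2 ⇒ (c0=-75, c1=-2, c2=2)
macro 6: S0 reads c2=2 → after 1×micro: -152; S1 reads c2=2 → after 1×micro: -1; S2 reads c1=-2 → after 1×micro: 1 ⇒ (c0=-152, c1=-1, c2=1)

S2 state at macro-step 4 = 1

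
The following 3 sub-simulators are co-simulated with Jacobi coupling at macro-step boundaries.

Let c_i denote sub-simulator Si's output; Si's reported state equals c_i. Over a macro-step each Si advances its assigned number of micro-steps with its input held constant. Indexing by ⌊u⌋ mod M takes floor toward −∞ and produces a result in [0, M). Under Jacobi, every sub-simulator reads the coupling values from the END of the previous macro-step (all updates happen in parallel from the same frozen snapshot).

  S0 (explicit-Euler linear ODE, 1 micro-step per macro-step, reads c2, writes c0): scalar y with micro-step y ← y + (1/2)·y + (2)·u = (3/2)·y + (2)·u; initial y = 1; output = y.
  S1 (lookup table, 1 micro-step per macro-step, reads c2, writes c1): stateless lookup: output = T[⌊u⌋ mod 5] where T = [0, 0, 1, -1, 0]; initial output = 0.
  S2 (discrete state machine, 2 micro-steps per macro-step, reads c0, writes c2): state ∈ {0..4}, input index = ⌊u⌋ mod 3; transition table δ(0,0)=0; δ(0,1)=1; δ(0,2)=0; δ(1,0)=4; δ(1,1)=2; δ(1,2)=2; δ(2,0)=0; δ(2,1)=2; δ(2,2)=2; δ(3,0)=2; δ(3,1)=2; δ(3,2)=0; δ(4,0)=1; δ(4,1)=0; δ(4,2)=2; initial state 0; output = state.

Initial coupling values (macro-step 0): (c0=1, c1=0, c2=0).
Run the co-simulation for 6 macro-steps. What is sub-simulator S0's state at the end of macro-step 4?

macro 1: S0 reads c2=0 → after 1×micro: 3/2; S1 reads c2=0 → after 1×micro: 0; S2 reads c0=1 → after 2×micro: 2 ⇒ (c0=3/2, c1=0, c2=2)
macro 2: S0 reads c2=2 → after 1×micro: 25/4; S1 reads c2=2 → after 1×micro: 1; S2 reads c0=3/2 → after 2×micro: 2 ⇒ (c0=25/4, c1=1, c2=2)
macro 3: S0 reads c2=2 → after 1×micro: 107/8; S1 reads c2=2 → after 1×micro: 1; S2 reads c0=25/4 → after 2×micro: 0 ⇒ (c0=107/8, c1=1, c2=0)
macro 4: S0 reads c2=0 → after 1×micro: 321/16; S1 reads c2=0 → after 1×micro: 0; S2 reads c0=107/8 → after 2×micro: 2 ⇒ (c0=321/16, c1=0, c2=2)
macro 5: S0 reads c2=2 → after 1×micro: 1091/32; S1 reads c2=2 → after 1×micro: 1; S2 reads c0=321/16 → after 2×micro: 2 ⇒ (c0=1091/32, c1=1, c2=2)
macro 6: S0 reads c2=2 → after 1×micro: 3529/64; S1 reads c2=2 → after 1×micro: 1; S2 reads c0=1091/32 → after 2×micro: 2 ⇒ (c0=3529/64, c1=1, c2=2)

S0 state at macro-step 4 = 321/16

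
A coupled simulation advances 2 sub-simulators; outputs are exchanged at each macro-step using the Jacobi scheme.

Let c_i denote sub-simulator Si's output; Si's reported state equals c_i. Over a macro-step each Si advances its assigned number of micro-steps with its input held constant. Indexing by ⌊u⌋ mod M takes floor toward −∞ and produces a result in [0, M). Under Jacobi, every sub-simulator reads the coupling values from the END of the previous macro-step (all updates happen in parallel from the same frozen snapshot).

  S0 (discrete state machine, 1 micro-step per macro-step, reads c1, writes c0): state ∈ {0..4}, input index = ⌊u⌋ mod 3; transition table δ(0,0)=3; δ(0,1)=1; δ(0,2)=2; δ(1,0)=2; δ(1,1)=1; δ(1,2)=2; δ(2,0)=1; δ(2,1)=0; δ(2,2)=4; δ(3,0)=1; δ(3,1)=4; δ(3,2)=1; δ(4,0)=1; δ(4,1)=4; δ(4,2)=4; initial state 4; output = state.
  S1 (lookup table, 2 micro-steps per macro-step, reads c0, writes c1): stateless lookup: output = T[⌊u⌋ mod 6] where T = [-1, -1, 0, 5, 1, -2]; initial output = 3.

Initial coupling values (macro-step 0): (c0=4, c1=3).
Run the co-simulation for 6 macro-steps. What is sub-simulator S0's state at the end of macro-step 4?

macro 1: S0 reads c1=3 → after 1×micro: 1; S1 reads c0=4 → after 2×micro: 1 ⇒ (c0=1, c1=1)
macro 2: S0 reads c1=1 → after 1×micro: 1; S1 reads c0=1 → after 2×micro: -1 ⇒ (c0=1, c1=-1)
macro 3: S0 reads c1=-1 → after 1×micro: 2; S1 reads c0=1 → after 2×micro: -1 ⇒ (c0=2, c1=-1)
macro 4: S0 reads c1=-1 → after 1×micro: 4; S1 reads c0=2 → after 2×micro: 0 ⇒ (c0=4, c1=0)
macro 5: S0 reads c1=0 → after 1×micro: 1; S1 reads c0=4 → after 2×micro: 1 ⇒ (c0=1, c1=1)
macro 6: S0 reads c1=1 → after 1×micro: 1; S1 reads c0=1 → after 2×micro: -1 ⇒ (c0=1, c1=-1)

S0 state at macro-step 4 = 4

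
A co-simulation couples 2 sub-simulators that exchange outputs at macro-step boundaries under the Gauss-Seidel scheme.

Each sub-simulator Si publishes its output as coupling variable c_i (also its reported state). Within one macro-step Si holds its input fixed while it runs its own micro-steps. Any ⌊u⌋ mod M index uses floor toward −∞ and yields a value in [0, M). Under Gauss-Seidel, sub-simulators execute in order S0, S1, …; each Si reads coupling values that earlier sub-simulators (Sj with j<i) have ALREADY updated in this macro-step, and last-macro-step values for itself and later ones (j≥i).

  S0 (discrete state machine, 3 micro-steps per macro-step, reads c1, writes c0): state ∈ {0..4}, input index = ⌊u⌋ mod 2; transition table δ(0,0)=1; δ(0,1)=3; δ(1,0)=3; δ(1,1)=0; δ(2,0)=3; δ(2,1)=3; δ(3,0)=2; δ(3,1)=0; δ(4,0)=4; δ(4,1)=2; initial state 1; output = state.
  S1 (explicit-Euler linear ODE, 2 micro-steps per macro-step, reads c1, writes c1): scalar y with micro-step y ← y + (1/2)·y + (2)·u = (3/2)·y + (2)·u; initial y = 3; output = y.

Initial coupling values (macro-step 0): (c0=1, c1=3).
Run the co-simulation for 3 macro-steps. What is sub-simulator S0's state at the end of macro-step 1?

macro 1: S0 reads c1=3 → after 3×micro: 0; S1 reads c1=3 → after 2×micro: 87/4 ⇒ (c0=0, c1=87/4)
macro 2: S0 reads c1=87/4 → after 3×micro: 3; S1 reads c1=87/4 → after 2×micro: 2523/16 ⇒ (c0=3, c1=2523/16)
macro 3: S0 reads c1=2523/16 → after 3×micro: 0; S1 reads c1=2523/16 → after 2×micro: 73167/64 ⇒ (c0=0, c1=73167/64)

S0 state at macro-step 1 = 0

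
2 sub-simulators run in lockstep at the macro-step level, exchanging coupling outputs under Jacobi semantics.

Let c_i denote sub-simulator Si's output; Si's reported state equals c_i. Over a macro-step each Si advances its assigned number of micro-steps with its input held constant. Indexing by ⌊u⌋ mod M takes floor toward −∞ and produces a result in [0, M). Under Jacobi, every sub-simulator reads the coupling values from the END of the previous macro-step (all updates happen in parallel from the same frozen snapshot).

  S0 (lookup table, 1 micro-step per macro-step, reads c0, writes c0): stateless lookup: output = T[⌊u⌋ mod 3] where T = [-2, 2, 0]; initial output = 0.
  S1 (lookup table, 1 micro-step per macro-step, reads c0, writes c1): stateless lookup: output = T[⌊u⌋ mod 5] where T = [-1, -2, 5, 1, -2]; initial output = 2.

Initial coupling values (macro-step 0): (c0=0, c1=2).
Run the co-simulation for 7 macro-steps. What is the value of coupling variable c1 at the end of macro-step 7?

c1 at macro-step 7 = -1

macro 1: S0 reads c0=0 → after 1×micro: -2; S1 reads c0=0 → after 1×micro: -1 ⇒ (c0=-2, c1=-1)
macro 2: S0 reads c0=-2 → after 1×micro: 2; S1 reads c0=-2 → after 1×micro: 1 ⇒ (c0=2, c1=1)
macro 3: S0 reads c0=2 → after 1×micro: 0; S1 reads c0=2 → after 1×micro: 5 ⇒ (c0=0, c1=5)
macro 4: S0 reads c0=0 → after 1×micro: -2; S1 reads c0=0 → after 1×micro: -1 ⇒ (c0=-2, c1=-1)
macro 5: S0 reads c0=-2 → after 1×micro: 2; S1 reads c0=-2 → after 1×micro: 1 ⇒ (c0=2, c1=1)
macro 6: S0 reads c0=2 → after 1×micro: 0; S1 reads c0=2 → after 1×micro: 5 ⇒ (c0=0, c1=5)
macro 7: S0 reads c0=0 → after 1×micro: -2; S1 reads c0=0 → after 1×micro: -1 ⇒ (c0=-2, c1=-1)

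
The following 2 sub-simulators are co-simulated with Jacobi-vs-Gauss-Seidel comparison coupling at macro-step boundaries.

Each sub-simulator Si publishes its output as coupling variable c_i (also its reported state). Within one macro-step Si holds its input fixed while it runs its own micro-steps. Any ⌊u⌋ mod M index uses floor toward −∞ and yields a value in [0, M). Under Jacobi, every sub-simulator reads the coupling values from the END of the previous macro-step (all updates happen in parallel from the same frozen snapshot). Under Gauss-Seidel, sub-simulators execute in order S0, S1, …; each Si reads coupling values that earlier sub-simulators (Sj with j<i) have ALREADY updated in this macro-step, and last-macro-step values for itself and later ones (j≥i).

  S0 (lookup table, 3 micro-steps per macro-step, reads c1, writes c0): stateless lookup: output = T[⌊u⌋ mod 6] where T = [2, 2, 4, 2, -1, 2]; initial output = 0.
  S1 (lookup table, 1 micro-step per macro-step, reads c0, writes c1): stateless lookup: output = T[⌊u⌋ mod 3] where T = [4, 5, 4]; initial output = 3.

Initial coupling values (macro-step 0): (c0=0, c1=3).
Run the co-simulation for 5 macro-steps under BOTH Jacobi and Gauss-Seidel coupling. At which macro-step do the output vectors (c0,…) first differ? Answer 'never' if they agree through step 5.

first divergence at macro-step: never

[Jacobi] macro 1: S0 reads c1=3 → after 3×micro: 2; S1 reads c0=0 → after 1×micro: 4 ⇒ (c0=2, c1=4)
[Jacobi] macro 2: S0 reads c1=4 → after 3×micro: -1; S1 reads c0=2 → after 1×micro: 4 ⇒ (c0=-1, c1=4)
[Jacobi] macro 3: S0 reads c1=4 → after 3×micro: -1; S1 reads c0=-1 → after 1×micro: 4 ⇒ (c0=-1, c1=4)
[Jacobi] macro 4: S0 reads c1=4 → after 3×micro: -1; S1 reads c0=-1 → after 1×micro: 4 ⇒ (c0=-1, c1=4)
[Jacobi] macro 5: S0 reads c1=4 → after 3×micro: -1; S1 reads c0=-1 → after 1×micro: 4 ⇒ (c0=-1, c1=4)
[Gauss-Seidel] macro 1: S0 reads c1=3 → after 3×micro: 2; S1 reads c0=2 → after 1×micro: 4 ⇒ (c0=2, c1=4)
[Gauss-Seidel] macro 2: S0 reads c1=4 → after 3×micro: -1; S1 reads c0=-1 → after 1×micro: 4 ⇒ (c0=-1, c1=4)
[Gauss-Seidel] macro 3: S0 reads c1=4 → after 3×micro: -1; S1 reads c0=-1 → after 1×micro: 4 ⇒ (c0=-1, c1=4)
[Gauss-Seidel] macro 4: S0 reads c1=4 → after 3×micro: -1; S1 reads c0=-1 → after 1×micro: 4 ⇒ (c0=-1, c1=4)
[Gauss-Seidel] macro 5: S0 reads c1=4 → after 3×micro: -1; S1 reads c0=-1 → after 1×micro: 4 ⇒ (c0=-1, c1=4)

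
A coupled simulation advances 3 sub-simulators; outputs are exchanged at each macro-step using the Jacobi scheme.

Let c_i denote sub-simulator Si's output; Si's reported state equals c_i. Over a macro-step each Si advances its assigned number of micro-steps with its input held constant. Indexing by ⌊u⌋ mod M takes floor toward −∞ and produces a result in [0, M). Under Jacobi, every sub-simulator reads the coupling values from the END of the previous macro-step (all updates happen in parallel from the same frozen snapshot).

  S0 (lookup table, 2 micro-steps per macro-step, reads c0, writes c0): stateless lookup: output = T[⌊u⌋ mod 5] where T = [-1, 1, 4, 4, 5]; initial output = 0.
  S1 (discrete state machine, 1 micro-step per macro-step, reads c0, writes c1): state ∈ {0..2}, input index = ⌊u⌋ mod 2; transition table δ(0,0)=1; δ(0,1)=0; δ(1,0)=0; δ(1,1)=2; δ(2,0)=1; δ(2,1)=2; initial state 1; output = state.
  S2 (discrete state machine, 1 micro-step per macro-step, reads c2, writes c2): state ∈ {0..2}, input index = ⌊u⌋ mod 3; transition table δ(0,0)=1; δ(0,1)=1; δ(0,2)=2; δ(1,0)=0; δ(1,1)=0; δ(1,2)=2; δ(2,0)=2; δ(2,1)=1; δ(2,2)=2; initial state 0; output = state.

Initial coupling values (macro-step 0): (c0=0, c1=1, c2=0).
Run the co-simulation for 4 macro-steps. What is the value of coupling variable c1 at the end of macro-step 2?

c1 at macro-step 2 = 0

macro 1: S0 reads c0=0 → after 2×micro: -1; S1 reads c0=0 → after 1×micro: 0; S2 reads c2=0 → after 1×micro: 1 ⇒ (c0=-1, c1=0, c2=1)
macro 2: S0 reads c0=-1 → after 2×micro: 5; S1 reads c0=-1 → after 1×micro: 0; S2 reads c2=1 → after 1×micro: 0 ⇒ (c0=5, c1=0, c2=0)
macro 3: S0 reads c0=5 → after 2×micro: -1; S1 reads c0=5 → after 1×micro: 0; S2 reads c2=0 → after 1×micro: 1 ⇒ (c0=-1, c1=0, c2=1)
macro 4: S0 reads c0=-1 → after 2×micro: 5; S1 reads c0=-1 → after 1×micro: 0; S2 reads c2=1 → after 1×micro: 0 ⇒ (c0=5, c1=0, c2=0)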